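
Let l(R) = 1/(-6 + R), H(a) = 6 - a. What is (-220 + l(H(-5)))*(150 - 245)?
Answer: 20881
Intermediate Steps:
(-220 + l(H(-5)))*(150 - 245) = (-220 + 1/(-6 + (6 - 1*(-5))))*(150 - 245) = (-220 + 1/(-6 + (6 + 5)))*(-95) = (-220 + 1/(-6 + 11))*(-95) = (-220 + 1/5)*(-95) = (-220 + ⅕)*(-95) = -1099/5*(-95) = 20881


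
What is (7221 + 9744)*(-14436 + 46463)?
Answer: 543338055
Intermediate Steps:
(7221 + 9744)*(-14436 + 46463) = 16965*32027 = 543338055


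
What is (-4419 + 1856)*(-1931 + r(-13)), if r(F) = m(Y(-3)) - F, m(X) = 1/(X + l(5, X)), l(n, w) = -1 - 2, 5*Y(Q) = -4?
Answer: 93413661/19 ≈ 4.9165e+6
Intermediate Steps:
Y(Q) = -4/5 (Y(Q) = (1/5)*(-4) = -4/5)
l(n, w) = -3
m(X) = 1/(-3 + X) (m(X) = 1/(X - 3) = 1/(-3 + X))
r(F) = -5/19 - F (r(F) = 1/(-3 - 4/5) - F = 1/(-19/5) - F = -5/19 - F)
(-4419 + 1856)*(-1931 + r(-13)) = (-4419 + 1856)*(-1931 + (-5/19 - 1*(-13))) = -2563*(-1931 + (-5/19 + 13)) = -2563*(-1931 + 242/19) = -2563*(-36447/19) = 93413661/19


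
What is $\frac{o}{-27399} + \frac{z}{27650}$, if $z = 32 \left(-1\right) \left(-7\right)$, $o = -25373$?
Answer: $\frac{50550059}{54113025} \approx 0.93416$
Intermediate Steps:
$z = 224$ ($z = \left(-32\right) \left(-7\right) = 224$)
$\frac{o}{-27399} + \frac{z}{27650} = - \frac{25373}{-27399} + \frac{224}{27650} = \left(-25373\right) \left(- \frac{1}{27399}\right) + 224 \cdot \frac{1}{27650} = \frac{25373}{27399} + \frac{16}{1975} = \frac{50550059}{54113025}$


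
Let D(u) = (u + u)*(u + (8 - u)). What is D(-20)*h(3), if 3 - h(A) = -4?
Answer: -2240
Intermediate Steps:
h(A) = 7 (h(A) = 3 - 1*(-4) = 3 + 4 = 7)
D(u) = 16*u (D(u) = (2*u)*8 = 16*u)
D(-20)*h(3) = (16*(-20))*7 = -320*7 = -2240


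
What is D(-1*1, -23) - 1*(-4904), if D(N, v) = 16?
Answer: 4920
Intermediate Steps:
D(-1*1, -23) - 1*(-4904) = 16 - 1*(-4904) = 16 + 4904 = 4920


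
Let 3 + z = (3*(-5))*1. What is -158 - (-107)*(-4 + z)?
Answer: -2512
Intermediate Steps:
z = -18 (z = -3 + (3*(-5))*1 = -3 - 15*1 = -3 - 15 = -18)
-158 - (-107)*(-4 + z) = -158 - (-107)*(-4 - 18) = -158 - (-107)*(-22) = -158 - 107*22 = -158 - 2354 = -2512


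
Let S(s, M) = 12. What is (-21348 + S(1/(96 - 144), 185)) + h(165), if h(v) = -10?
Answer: -21346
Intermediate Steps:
(-21348 + S(1/(96 - 144), 185)) + h(165) = (-21348 + 12) - 10 = -21336 - 10 = -21346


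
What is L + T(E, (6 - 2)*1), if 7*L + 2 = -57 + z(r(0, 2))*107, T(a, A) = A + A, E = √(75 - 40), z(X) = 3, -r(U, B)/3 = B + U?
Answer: 318/7 ≈ 45.429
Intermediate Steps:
r(U, B) = -3*B - 3*U (r(U, B) = -3*(B + U) = -3*B - 3*U)
E = √35 ≈ 5.9161
T(a, A) = 2*A
L = 262/7 (L = -2/7 + (-57 + 3*107)/7 = -2/7 + (-57 + 321)/7 = -2/7 + (⅐)*264 = -2/7 + 264/7 = 262/7 ≈ 37.429)
L + T(E, (6 - 2)*1) = 262/7 + 2*((6 - 2)*1) = 262/7 + 2*(4*1) = 262/7 + 2*4 = 262/7 + 8 = 318/7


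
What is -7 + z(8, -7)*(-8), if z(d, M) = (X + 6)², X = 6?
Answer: -1159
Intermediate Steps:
z(d, M) = 144 (z(d, M) = (6 + 6)² = 12² = 144)
-7 + z(8, -7)*(-8) = -7 + 144*(-8) = -7 - 1152 = -1159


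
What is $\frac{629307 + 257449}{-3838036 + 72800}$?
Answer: $- \frac{221689}{941309} \approx -0.23551$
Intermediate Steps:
$\frac{629307 + 257449}{-3838036 + 72800} = \frac{886756}{-3765236} = 886756 \left(- \frac{1}{3765236}\right) = - \frac{221689}{941309}$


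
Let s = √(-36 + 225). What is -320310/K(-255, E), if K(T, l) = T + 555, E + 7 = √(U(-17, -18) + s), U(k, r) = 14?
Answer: -10677/10 ≈ -1067.7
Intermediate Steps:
s = 3*√21 (s = √189 = 3*√21 ≈ 13.748)
E = -7 + √(14 + 3*√21) ≈ -1.7324
K(T, l) = 555 + T
-320310/K(-255, E) = -320310/(555 - 255) = -320310/300 = -320310*1/300 = -10677/10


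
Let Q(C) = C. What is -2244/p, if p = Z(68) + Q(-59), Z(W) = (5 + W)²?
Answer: -66/155 ≈ -0.42581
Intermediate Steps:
p = 5270 (p = (5 + 68)² - 59 = 73² - 59 = 5329 - 59 = 5270)
-2244/p = -2244/5270 = -2244*1/5270 = -66/155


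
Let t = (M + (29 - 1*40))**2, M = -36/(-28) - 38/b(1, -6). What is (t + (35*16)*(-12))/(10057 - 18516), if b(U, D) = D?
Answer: 2958479/3730419 ≈ 0.79307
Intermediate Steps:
M = 160/21 (M = -36/(-28) - 38/(-6) = -36*(-1/28) - 38*(-1/6) = 9/7 + 19/3 = 160/21 ≈ 7.6190)
t = 5041/441 (t = (160/21 + (29 - 1*40))**2 = (160/21 + (29 - 40))**2 = (160/21 - 11)**2 = (-71/21)**2 = 5041/441 ≈ 11.431)
(t + (35*16)*(-12))/(10057 - 18516) = (5041/441 + (35*16)*(-12))/(10057 - 18516) = (5041/441 + 560*(-12))/(-8459) = (5041/441 - 6720)*(-1/8459) = -2958479/441*(-1/8459) = 2958479/3730419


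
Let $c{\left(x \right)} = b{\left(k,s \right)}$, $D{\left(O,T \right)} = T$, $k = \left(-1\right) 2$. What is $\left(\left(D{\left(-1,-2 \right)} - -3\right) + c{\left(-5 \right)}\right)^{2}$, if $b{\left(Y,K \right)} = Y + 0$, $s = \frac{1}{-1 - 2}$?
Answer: $1$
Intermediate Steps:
$k = -2$
$s = - \frac{1}{3}$ ($s = \frac{1}{-3} = - \frac{1}{3} \approx -0.33333$)
$b{\left(Y,K \right)} = Y$
$c{\left(x \right)} = -2$
$\left(\left(D{\left(-1,-2 \right)} - -3\right) + c{\left(-5 \right)}\right)^{2} = \left(\left(-2 - -3\right) - 2\right)^{2} = \left(\left(-2 + 3\right) - 2\right)^{2} = \left(1 - 2\right)^{2} = \left(-1\right)^{2} = 1$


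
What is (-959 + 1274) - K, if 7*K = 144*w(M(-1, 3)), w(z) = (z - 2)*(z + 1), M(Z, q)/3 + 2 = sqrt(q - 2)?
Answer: 765/7 ≈ 109.29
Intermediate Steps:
M(Z, q) = -6 + 3*sqrt(-2 + q) (M(Z, q) = -6 + 3*sqrt(q - 2) = -6 + 3*sqrt(-2 + q))
w(z) = (1 + z)*(-2 + z) (w(z) = (-2 + z)*(1 + z) = (1 + z)*(-2 + z))
K = 1440/7 (K = (144*(-2 + (-6 + 3*sqrt(-2 + 3))**2 - (-6 + 3*sqrt(-2 + 3))))/7 = (144*(-2 + (-6 + 3*sqrt(1))**2 - (-6 + 3*sqrt(1))))/7 = (144*(-2 + (-6 + 3*1)**2 - (-6 + 3*1)))/7 = (144*(-2 + (-6 + 3)**2 - (-6 + 3)))/7 = (144*(-2 + (-3)**2 - 1*(-3)))/7 = (144*(-2 + 9 + 3))/7 = (144*10)/7 = (1/7)*1440 = 1440/7 ≈ 205.71)
(-959 + 1274) - K = (-959 + 1274) - 1*1440/7 = 315 - 1440/7 = 765/7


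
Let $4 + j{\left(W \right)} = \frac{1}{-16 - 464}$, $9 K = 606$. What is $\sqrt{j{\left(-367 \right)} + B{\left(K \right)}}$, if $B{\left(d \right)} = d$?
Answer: $\frac{\sqrt{101330}}{40} \approx 7.9581$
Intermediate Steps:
$K = \frac{202}{3}$ ($K = \frac{1}{9} \cdot 606 = \frac{202}{3} \approx 67.333$)
$j{\left(W \right)} = - \frac{1921}{480}$ ($j{\left(W \right)} = -4 + \frac{1}{-16 - 464} = -4 + \frac{1}{-480} = -4 - \frac{1}{480} = - \frac{1921}{480}$)
$\sqrt{j{\left(-367 \right)} + B{\left(K \right)}} = \sqrt{- \frac{1921}{480} + \frac{202}{3}} = \sqrt{\frac{10133}{160}} = \frac{\sqrt{101330}}{40}$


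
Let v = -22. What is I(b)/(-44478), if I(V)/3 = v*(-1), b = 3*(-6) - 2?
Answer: -11/7413 ≈ -0.0014839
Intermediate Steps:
b = -20 (b = -18 - 2 = -20)
I(V) = 66 (I(V) = 3*(-22*(-1)) = 3*22 = 66)
I(b)/(-44478) = 66/(-44478) = 66*(-1/44478) = -11/7413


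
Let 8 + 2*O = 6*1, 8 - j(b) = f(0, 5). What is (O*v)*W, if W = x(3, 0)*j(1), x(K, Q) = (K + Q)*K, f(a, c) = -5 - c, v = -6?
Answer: 972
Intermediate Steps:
j(b) = 18 (j(b) = 8 - (-5 - 1*5) = 8 - (-5 - 5) = 8 - 1*(-10) = 8 + 10 = 18)
x(K, Q) = K*(K + Q)
O = -1 (O = -4 + (6*1)/2 = -4 + (½)*6 = -4 + 3 = -1)
W = 162 (W = (3*(3 + 0))*18 = (3*3)*18 = 9*18 = 162)
(O*v)*W = -1*(-6)*162 = 6*162 = 972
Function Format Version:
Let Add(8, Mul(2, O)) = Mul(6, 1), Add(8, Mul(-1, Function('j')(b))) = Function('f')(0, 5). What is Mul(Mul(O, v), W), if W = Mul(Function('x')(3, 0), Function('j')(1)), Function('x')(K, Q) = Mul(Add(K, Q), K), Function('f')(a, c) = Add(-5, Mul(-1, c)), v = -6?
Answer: 972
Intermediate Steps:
Function('j')(b) = 18 (Function('j')(b) = Add(8, Mul(-1, Add(-5, Mul(-1, 5)))) = Add(8, Mul(-1, Add(-5, -5))) = Add(8, Mul(-1, -10)) = Add(8, 10) = 18)
Function('x')(K, Q) = Mul(K, Add(K, Q))
O = -1 (O = Add(-4, Mul(Rational(1, 2), Mul(6, 1))) = Add(-4, Mul(Rational(1, 2), 6)) = Add(-4, 3) = -1)
W = 162 (W = Mul(Mul(3, Add(3, 0)), 18) = Mul(Mul(3, 3), 18) = Mul(9, 18) = 162)
Mul(Mul(O, v), W) = Mul(Mul(-1, -6), 162) = Mul(6, 162) = 972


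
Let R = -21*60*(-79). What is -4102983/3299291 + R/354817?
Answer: -1127396692971/1170644534747 ≈ -0.96306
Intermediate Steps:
R = 99540 (R = -1260*(-79) = 99540)
-4102983/3299291 + R/354817 = -4102983/3299291 + 99540/354817 = -1127396692971/1170644534747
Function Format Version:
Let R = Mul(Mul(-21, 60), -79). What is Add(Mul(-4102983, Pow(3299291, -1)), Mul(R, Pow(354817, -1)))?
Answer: Rational(-1127396692971, 1170644534747) ≈ -0.96306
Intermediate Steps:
R = 99540 (R = Mul(-1260, -79) = 99540)
Add(Mul(-4102983, Pow(3299291, -1)), Mul(R, Pow(354817, -1))) = Add(Mul(-4102983, Pow(3299291, -1)), Mul(99540, Pow(354817, -1))) = Add(Mul(-4102983, Rational(1, 3299291)), Mul(99540, Rational(1, 354817))) = Add(Rational(-4102983, 3299291), Rational(99540, 354817)) = Rational(-1127396692971, 1170644534747)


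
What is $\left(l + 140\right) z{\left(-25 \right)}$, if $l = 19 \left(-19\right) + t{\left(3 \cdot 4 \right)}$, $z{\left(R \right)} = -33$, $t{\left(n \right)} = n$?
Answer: $6897$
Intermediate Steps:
$l = -349$ ($l = 19 \left(-19\right) + 3 \cdot 4 = -361 + 12 = -349$)
$\left(l + 140\right) z{\left(-25 \right)} = \left(-349 + 140\right) \left(-33\right) = \left(-209\right) \left(-33\right) = 6897$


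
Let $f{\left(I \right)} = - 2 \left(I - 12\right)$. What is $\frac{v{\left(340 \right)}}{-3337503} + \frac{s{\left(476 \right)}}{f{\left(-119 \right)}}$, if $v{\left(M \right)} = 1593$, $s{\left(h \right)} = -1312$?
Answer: $- \frac{729870217}{145737631} \approx -5.0081$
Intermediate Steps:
$f{\left(I \right)} = 24 - 2 I$ ($f{\left(I \right)} = - 2 \left(-12 + I\right) = 24 - 2 I$)
$\frac{v{\left(340 \right)}}{-3337503} + \frac{s{\left(476 \right)}}{f{\left(-119 \right)}} = \frac{1593}{-3337503} - \frac{1312}{24 - -238} = 1593 \left(- \frac{1}{3337503}\right) - \frac{1312}{24 + 238} = - \frac{531}{1112501} - \frac{1312}{262} = - \frac{531}{1112501} - \frac{656}{131} = - \frac{729870217}{145737631}$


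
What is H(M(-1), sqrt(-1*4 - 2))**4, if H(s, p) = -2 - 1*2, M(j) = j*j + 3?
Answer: 256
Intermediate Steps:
M(j) = 3 + j**2 (M(j) = j**2 + 3 = 3 + j**2)
H(s, p) = -4 (H(s, p) = -2 - 2 = -4)
H(M(-1), sqrt(-1*4 - 2))**4 = (-4)**4 = 256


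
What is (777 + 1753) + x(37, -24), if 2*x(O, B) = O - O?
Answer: 2530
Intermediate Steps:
x(O, B) = 0 (x(O, B) = (O - O)/2 = (½)*0 = 0)
(777 + 1753) + x(37, -24) = (777 + 1753) + 0 = 2530 + 0 = 2530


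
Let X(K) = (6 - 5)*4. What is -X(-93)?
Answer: -4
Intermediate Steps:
X(K) = 4 (X(K) = 1*4 = 4)
-X(-93) = -1*4 = -4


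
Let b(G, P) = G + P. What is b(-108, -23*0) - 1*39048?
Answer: -39156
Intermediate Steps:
b(-108, -23*0) - 1*39048 = (-108 - 23*0) - 1*39048 = (-108 + 0) - 39048 = -108 - 39048 = -39156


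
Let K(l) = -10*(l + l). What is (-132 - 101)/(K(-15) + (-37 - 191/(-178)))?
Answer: -41474/47005 ≈ -0.88233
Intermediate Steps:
K(l) = -20*l
(-132 - 101)/(K(-15) + (-37 - 191/(-178))) = (-132 - 101)/(-20*(-15) + (-37 - 191/(-178))) = -233/(300 + (-37 - 191*(-1)/178)) = -233/(300 + (-37 - 1*(-191/178))) = -233/(300 + (-37 + 191/178)) = -233/(300 - 6395/178) = -233/47005/178 = -233*178/47005 = -41474/47005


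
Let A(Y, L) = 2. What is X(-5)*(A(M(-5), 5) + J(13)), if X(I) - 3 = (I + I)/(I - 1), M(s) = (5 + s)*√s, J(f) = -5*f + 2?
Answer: -854/3 ≈ -284.67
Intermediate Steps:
J(f) = 2 - 5*f
M(s) = √s*(5 + s)
X(I) = 3 + 2*I/(-1 + I) (X(I) = 3 + (I + I)/(I - 1) = 3 + (2*I)/(-1 + I) = 3 + 2*I/(-1 + I))
X(-5)*(A(M(-5), 5) + J(13)) = ((-3 + 5*(-5))/(-1 - 5))*(2 + (2 - 5*13)) = ((-3 - 25)/(-6))*(2 + (2 - 65)) = (-⅙*(-28))*(2 - 63) = (14/3)*(-61) = -854/3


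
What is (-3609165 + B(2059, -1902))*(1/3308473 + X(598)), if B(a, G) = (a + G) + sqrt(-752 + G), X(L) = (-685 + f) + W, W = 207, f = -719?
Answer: 14292545709557440/3308473 - 3960242180*I*sqrt(2654)/3308473 ≈ 4.32e+9 - 61666.0*I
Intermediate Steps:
X(L) = -1197 (X(L) = (-685 - 719) + 207 = -1404 + 207 = -1197)
B(a, G) = G + a + sqrt(-752 + G) (B(a, G) = (G + a) + sqrt(-752 + G) = G + a + sqrt(-752 + G))
(-3609165 + B(2059, -1902))*(1/3308473 + X(598)) = (-3609165 + (-1902 + 2059 + sqrt(-752 - 1902)))*(1/3308473 - 1197) = (-3609165 + (-1902 + 2059 + sqrt(-2654)))*(1/3308473 - 1197) = (-3609165 + (-1902 + 2059 + I*sqrt(2654)))*(-3960242180/3308473) = (-3609165 + (157 + I*sqrt(2654)))*(-3960242180/3308473) = (-3609008 + I*sqrt(2654))*(-3960242180/3308473) = 14292545709557440/3308473 - 3960242180*I*sqrt(2654)/3308473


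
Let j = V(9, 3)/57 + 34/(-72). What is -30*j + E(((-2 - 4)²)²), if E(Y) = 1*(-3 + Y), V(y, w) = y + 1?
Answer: 148417/114 ≈ 1301.9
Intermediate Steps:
V(y, w) = 1 + y
E(Y) = -3 + Y
j = -203/684 (j = (1 + 9)/57 + 34/(-72) = 10*(1/57) + 34*(-1/72) = 10/57 - 17/36 = -203/684 ≈ -0.29678)
-30*j + E(((-2 - 4)²)²) = -30*(-203/684) + (-3 + ((-2 - 4)²)²) = 1015/114 + (-3 + ((-6)²)²) = 1015/114 + (-3 + 36²) = 1015/114 + (-3 + 1296) = 1015/114 + 1293 = 148417/114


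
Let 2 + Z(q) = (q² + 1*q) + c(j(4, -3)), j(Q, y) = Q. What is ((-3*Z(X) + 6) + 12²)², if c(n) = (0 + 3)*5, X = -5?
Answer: 2601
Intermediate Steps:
c(n) = 15 (c(n) = 3*5 = 15)
Z(q) = 13 + q + q² (Z(q) = -2 + ((q² + 1*q) + 15) = -2 + ((q² + q) + 15) = -2 + ((q + q²) + 15) = -2 + (15 + q + q²) = 13 + q + q²)
((-3*Z(X) + 6) + 12²)² = ((-3*(13 - 5 + (-5)²) + 6) + 12²)² = ((-3*(13 - 5 + 25) + 6) + 144)² = ((-3*33 + 6) + 144)² = ((-99 + 6) + 144)² = (-93 + 144)² = 51² = 2601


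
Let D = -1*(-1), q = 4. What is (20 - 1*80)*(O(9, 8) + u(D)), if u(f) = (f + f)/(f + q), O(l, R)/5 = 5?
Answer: -1524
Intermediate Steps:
D = 1
O(l, R) = 25 (O(l, R) = 5*5 = 25)
u(f) = 2*f/(4 + f) (u(f) = (f + f)/(f + 4) = (2*f)/(4 + f) = 2*f/(4 + f))
(20 - 1*80)*(O(9, 8) + u(D)) = (20 - 1*80)*(25 + 2*1/(4 + 1)) = (20 - 80)*(25 + 2*1/5) = -60*(25 + 2*1*(⅕)) = -60*(25 + ⅖) = -60*127/5 = -1524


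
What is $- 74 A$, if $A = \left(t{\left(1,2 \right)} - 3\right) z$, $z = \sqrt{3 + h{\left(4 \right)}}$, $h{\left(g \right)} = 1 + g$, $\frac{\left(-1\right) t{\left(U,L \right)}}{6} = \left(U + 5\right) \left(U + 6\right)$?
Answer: $37740 \sqrt{2} \approx 53372.0$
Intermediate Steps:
$t{\left(U,L \right)} = - 6 \left(5 + U\right) \left(6 + U\right)$ ($t{\left(U,L \right)} = - 6 \left(U + 5\right) \left(U + 6\right) = - 6 \left(5 + U\right) \left(6 + U\right)$)
$z = 2 \sqrt{2}$ ($z = \sqrt{3 + \left(1 + 4\right)} = \sqrt{3 + 5} = \sqrt{8} = 2 \sqrt{2} \approx 2.8284$)
$A = - 510 \sqrt{2}$ ($A = \left(\left(-180 - 66 - 6 \cdot 1^{2}\right) - 3\right) 2 \sqrt{2} = \left(\left(-180 - 66 - 6\right) - 3\right) 2 \sqrt{2} = \left(-252 - 3\right) 2 \sqrt{2} = - 255 \cdot 2 \sqrt{2} = - 510 \sqrt{2} \approx -721.25$)
$- 74 A = - 74 \left(- 510 \sqrt{2}\right) = 37740 \sqrt{2}$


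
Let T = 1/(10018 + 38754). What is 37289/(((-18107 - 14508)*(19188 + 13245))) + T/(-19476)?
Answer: -11807087529901/334929638888056080 ≈ -3.5252e-5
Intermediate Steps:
T = 1/48772 ≈ 2.0504e-5
37289/(((-18107 - 14508)*(19188 + 13245))) + T/(-19476) = 37289/(((-18107 - 14508)*(19188 + 13245))) + (1/48772)/(-19476) = 37289/((-32615*32433)) + (1/48772)*(-1/19476) = 37289/(-1057802295) - 1/949883472 = 37289*(-1/1057802295) - 1/949883472 = -37289/1057802295 - 1/949883472 = -11807087529901/334929638888056080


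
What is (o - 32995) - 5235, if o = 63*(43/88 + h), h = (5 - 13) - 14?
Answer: -3483499/88 ≈ -39585.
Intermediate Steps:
h = -22 (h = -8 - 14 = -22)
o = -119259/88 (o = 63*(43/88 - 22) = 63*(-1893/88) = -119259/88 ≈ -1355.2)
(o - 32995) - 5235 = (-119259/88 - 32995) - 5235 = -3022819/88 - 5235 = -3483499/88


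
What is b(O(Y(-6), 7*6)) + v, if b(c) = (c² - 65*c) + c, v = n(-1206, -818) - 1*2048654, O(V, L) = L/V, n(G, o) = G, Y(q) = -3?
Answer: -2048768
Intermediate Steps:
v = -2049860 (v = -1206 - 1*2048654 = -1206 - 2048654 = -2049860)
b(c) = c² - 64*c
b(O(Y(-6), 7*6)) + v = ((7*6)/(-3))*(-64 + (7*6)/(-3)) - 2049860 = (42*(-⅓))*(-64 + 42*(-⅓)) - 2049860 = -14*(-64 - 14) - 2049860 = -14*(-78) - 2049860 = 1092 - 2049860 = -2048768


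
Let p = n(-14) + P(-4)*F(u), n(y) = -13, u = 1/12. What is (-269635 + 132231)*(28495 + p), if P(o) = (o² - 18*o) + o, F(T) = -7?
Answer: -3832747176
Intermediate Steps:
u = 1/12 ≈ 0.083333
P(o) = o² - 17*o
p = -601 (p = -13 - 4*(-17 - 4)*(-7) = -13 - 4*(-21)*(-7) = -13 + 84*(-7) = -13 - 588 = -601)
(-269635 + 132231)*(28495 + p) = (-269635 + 132231)*(28495 - 601) = -137404*27894 = -3832747176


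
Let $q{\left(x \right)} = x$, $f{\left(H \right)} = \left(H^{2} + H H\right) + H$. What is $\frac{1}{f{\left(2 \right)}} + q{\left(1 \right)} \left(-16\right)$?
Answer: $- \frac{159}{10} \approx -15.9$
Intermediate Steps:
$f{\left(H \right)} = H + 2 H^{2}$ ($f{\left(H \right)} = \left(H^{2} + H^{2}\right) + H = 2 H^{2} + H = H + 2 H^{2}$)
$\frac{1}{f{\left(2 \right)}} + q{\left(1 \right)} \left(-16\right) = \frac{1}{2 \left(1 + 2 \cdot 2\right)} + 1 \left(-16\right) = \frac{1}{2 \left(1 + 4\right)} - 16 = \frac{1}{2 \cdot 5} - 16 = \frac{1}{10} - 16 = - \frac{159}{10}$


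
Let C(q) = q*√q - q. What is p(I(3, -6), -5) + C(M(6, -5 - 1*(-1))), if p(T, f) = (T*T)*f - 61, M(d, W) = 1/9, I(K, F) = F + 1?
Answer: -5024/27 ≈ -186.07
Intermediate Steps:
I(K, F) = 1 + F
M(d, W) = ⅑
p(T, f) = -61 + f*T² (p(T, f) = T²*f - 61 = f*T² - 61 = -61 + f*T²)
C(q) = q^(3/2) - q
p(I(3, -6), -5) + C(M(6, -5 - 1*(-1))) = (-61 - 5*(1 - 6)²) + ((⅑)^(3/2) - 1*⅑) = (-61 - 5*(-5)²) + (1/27 - ⅑) = (-61 - 5*25) - 2/27 = (-61 - 125) - 2/27 = -186 - 2/27 = -5024/27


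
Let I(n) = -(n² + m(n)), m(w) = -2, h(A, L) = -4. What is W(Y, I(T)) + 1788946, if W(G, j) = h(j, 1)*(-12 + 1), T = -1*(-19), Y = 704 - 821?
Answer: 1788990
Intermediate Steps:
Y = -117
T = 19
I(n) = 2 - n² (I(n) = -(n² - 2) = -(-2 + n²) = 2 - n²)
W(G, j) = 44 (W(G, j) = -4*(-12 + 1) = -4*(-11) = 44)
W(Y, I(T)) + 1788946 = 44 + 1788946 = 1788990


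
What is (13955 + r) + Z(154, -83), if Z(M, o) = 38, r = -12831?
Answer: 1162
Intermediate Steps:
(13955 + r) + Z(154, -83) = (13955 - 12831) + 38 = 1124 + 38 = 1162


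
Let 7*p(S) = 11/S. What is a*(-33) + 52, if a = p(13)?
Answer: 4369/91 ≈ 48.011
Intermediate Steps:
p(S) = 11/(7*S) (p(S) = (11/S)/7 = 11/(7*S))
a = 11/91 (a = (11/7)/13 = (11/7)*(1/13) = 11/91 ≈ 0.12088)
a*(-33) + 52 = (11/91)*(-33) + 52 = -363/91 + 52 = 4369/91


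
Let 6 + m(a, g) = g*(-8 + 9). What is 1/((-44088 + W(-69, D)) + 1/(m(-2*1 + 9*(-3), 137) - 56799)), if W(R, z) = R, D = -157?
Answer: -56668/2502288877 ≈ -2.2646e-5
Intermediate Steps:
m(a, g) = -6 + g (m(a, g) = -6 + g*(-8 + 9) = -6 + g*1 = -6 + g)
1/((-44088 + W(-69, D)) + 1/(m(-2*1 + 9*(-3), 137) - 56799)) = 1/((-44088 - 69) + 1/((-6 + 137) - 56799)) = 1/(-44157 + 1/(131 - 56799)) = 1/(-44157 + 1/(-56668)) = 1/(-44157 - 1/56668) = 1/(-2502288877/56668) = -56668/2502288877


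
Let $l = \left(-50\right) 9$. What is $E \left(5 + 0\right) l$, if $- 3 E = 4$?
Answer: $3000$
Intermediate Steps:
$E = - \frac{4}{3}$ ($E = \left(- \frac{1}{3}\right) 4 = - \frac{4}{3} \approx -1.3333$)
$l = -450$
$E \left(5 + 0\right) l = - \frac{4 \left(5 + 0\right)}{3} \left(-450\right) = \left(- \frac{4}{3}\right) 5 \left(-450\right) = \left(- \frac{20}{3}\right) \left(-450\right) = 3000$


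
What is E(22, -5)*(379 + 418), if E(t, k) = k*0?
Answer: 0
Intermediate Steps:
E(t, k) = 0
E(22, -5)*(379 + 418) = 0*(379 + 418) = 0*797 = 0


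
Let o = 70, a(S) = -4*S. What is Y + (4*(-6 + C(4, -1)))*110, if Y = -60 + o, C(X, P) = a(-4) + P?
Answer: 3970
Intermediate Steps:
C(X, P) = 16 + P (C(X, P) = -4*(-4) + P = 16 + P)
Y = 10 (Y = -60 + 70 = 10)
Y + (4*(-6 + C(4, -1)))*110 = 10 + (4*(-6 + (16 - 1)))*110 = 10 + (4*(-6 + 15))*110 = 10 + (4*9)*110 = 10 + 36*110 = 10 + 3960 = 3970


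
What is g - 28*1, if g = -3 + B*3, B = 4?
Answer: -19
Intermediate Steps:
g = 9 (g = -3 + 4*3 = -3 + 12 = 9)
g - 28*1 = 9 - 28*1 = 9 - 28 = -19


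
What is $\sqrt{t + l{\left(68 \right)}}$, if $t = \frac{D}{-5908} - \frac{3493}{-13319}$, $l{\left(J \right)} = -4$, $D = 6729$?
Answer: $\frac{i \sqrt{7549025632946945}}{39344326} \approx 2.2083 i$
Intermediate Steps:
$t = - \frac{68986907}{78688652}$ ($t = \frac{6729}{-5908} - \frac{3493}{-13319} = 6729 \left(- \frac{1}{5908}\right) - - \frac{3493}{13319} = - \frac{6729}{5908} + \frac{3493}{13319} = - \frac{68986907}{78688652} \approx -0.87671$)
$\sqrt{t + l{\left(68 \right)}} = \sqrt{- \frac{68986907}{78688652} - 4} = \sqrt{- \frac{383741515}{78688652}} = \frac{i \sqrt{7549025632946945}}{39344326}$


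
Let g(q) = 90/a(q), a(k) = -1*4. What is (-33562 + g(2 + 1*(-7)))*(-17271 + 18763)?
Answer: -50108074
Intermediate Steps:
a(k) = -4
g(q) = -45/2 (g(q) = 90/(-4) = 90*(-1/4) = -45/2)
(-33562 + g(2 + 1*(-7)))*(-17271 + 18763) = (-33562 - 45/2)*(-17271 + 18763) = -67169/2*1492 = -50108074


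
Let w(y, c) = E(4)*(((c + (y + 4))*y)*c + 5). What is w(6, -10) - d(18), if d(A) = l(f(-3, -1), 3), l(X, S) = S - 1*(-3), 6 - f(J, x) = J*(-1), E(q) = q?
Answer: 14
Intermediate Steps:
f(J, x) = 6 + J (f(J, x) = 6 - J*(-1) = 6 - (-1)*J = 6 + J)
l(X, S) = 3 + S (l(X, S) = S + 3 = 3 + S)
w(y, c) = 20 + 4*c*y*(4 + c + y) (w(y, c) = 4*(((c + (y + 4))*y)*c + 5) = 4*(((c + (4 + y))*y)*c + 5) = 4*(((4 + c + y)*y)*c + 5) = 4*((y*(4 + c + y))*c + 5) = 4*(c*y*(4 + c + y) + 5) = 4*(5 + c*y*(4 + c + y)) = 20 + 4*c*y*(4 + c + y))
d(A) = 6 (d(A) = 3 + 3 = 6)
w(6, -10) - d(18) = (20 + 4*(-10)*6² + 4*6*(-10)² + 16*(-10)*6) - 1*6 = (20 + 4*(-10)*36 + 4*6*100 - 960) - 6 = (20 - 1440 + 2400 - 960) - 6 = 20 - 6 = 14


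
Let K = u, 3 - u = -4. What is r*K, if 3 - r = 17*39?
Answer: -4620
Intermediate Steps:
r = -660 (r = 3 - 17*39 = 3 - 1*663 = 3 - 663 = -660)
u = 7 (u = 3 - 1*(-4) = 3 + 4 = 7)
K = 7
r*K = -660*7 = -4620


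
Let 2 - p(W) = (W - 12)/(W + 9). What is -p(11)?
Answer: -41/20 ≈ -2.0500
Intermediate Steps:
p(W) = 2 - (-12 + W)/(9 + W) (p(W) = 2 - (W - 12)/(W + 9) = 2 - (-12 + W)/(9 + W))
-p(11) = -(30 + 11)/(9 + 11) = -41/20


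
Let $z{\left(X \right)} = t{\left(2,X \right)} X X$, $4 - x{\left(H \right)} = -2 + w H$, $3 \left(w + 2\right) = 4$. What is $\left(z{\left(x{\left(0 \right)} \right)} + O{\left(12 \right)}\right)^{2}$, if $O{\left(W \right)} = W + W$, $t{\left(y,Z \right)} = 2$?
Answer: $9216$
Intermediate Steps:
$w = - \frac{2}{3}$ ($w = -2 + \frac{1}{3} \cdot 4 = -2 + \frac{4}{3} = - \frac{2}{3} \approx -0.66667$)
$O{\left(W \right)} = 2 W$
$x{\left(H \right)} = 6 + \frac{2 H}{3}$ ($x{\left(H \right)} = 4 - \left(-2 - \frac{2 H}{3}\right) = 4 + \left(2 + \frac{2 H}{3}\right) = 6 + \frac{2 H}{3}$)
$z{\left(X \right)} = 2 X^{2}$ ($z{\left(X \right)} = 2 X X = 2 X^{2}$)
$\left(z{\left(x{\left(0 \right)} \right)} + O{\left(12 \right)}\right)^{2} = \left(2 \left(6 + \frac{2}{3} \cdot 0\right)^{2} + 2 \cdot 12\right)^{2} = \left(2 \left(6 + 0\right)^{2} + 24\right)^{2} = \left(2 \cdot 6^{2} + 24\right)^{2} = \left(2 \cdot 36 + 24\right)^{2} = \left(72 + 24\right)^{2} = 96^{2} = 9216$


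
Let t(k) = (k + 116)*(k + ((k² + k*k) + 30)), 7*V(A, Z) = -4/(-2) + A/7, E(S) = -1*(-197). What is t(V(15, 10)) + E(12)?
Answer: 452411682/117649 ≈ 3845.4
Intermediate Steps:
E(S) = 197
V(A, Z) = 2/7 + A/49 (V(A, Z) = (-4/(-2) + A/7)/7 = (-4*(-½) + A*(⅐))/7 = (2 + A/7)/7 = 2/7 + A/49)
t(k) = (116 + k)*(30 + k + 2*k²) (t(k) = (116 + k)*(k + ((k² + k²) + 30)) = (116 + k)*(k + (2*k² + 30)) = (116 + k)*(k + (30 + 2*k²)) = (116 + k)*(30 + k + 2*k²))
t(V(15, 10)) + E(12) = (3480 + 2*(2/7 + (1/49)*15)³ + 146*(2/7 + (1/49)*15) + 233*(2/7 + (1/49)*15)²) + 197 = (3480 + 2*(2/7 + 15/49)³ + 146*(2/7 + 15/49) + 233*(2/7 + 15/49)²) + 197 = (3480 + 2*(29/49)³ + 146*(29/49) + 233*(29/49)²) + 197 = (3480 + 2*(24389/117649) + 4234/49 + 233*(841/2401)) + 197 = (3480 + 48778/117649 + 4234/49 + 195953/2401) + 197 = 429234829/117649 + 197 = 452411682/117649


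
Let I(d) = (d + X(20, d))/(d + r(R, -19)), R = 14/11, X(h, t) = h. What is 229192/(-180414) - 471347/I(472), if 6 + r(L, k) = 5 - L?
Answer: -73231751247665/162733428 ≈ -4.5001e+5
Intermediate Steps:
R = 14/11 (R = 14*(1/11) = 14/11 ≈ 1.2727)
r(L, k) = -1 - L (r(L, k) = -6 + (5 - L) = -1 - L)
I(d) = (20 + d)/(-25/11 + d) (I(d) = (d + 20)/(d + (-1 - 1*14/11)) = (20 + d)/(d + (-1 - 14/11)) = (20 + d)/(d - 25/11) = (20 + d)/(-25/11 + d))
229192/(-180414) - 471347/I(472) = 229192/(-180414) - 471347*(-25 + 11*472)/(11*(20 + 472)) = 229192*(-1/180414) - 471347/(11*492/(-25 + 5192)) = -114596/90207 - 471347/(11*492/5167) = -114596/90207 - 471347/(11*(1/5167)*492) = -114596/90207 - 471347/5412/5167 = -114596/90207 - 471347*5167/5412 = -114596/90207 - 2435449949/5412 = -73231751247665/162733428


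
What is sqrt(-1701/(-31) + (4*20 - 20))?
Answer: sqrt(110391)/31 ≈ 10.718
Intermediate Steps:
sqrt(-1701/(-31) + (4*20 - 20)) = sqrt(-1701*(-1/31) + (80 - 20)) = sqrt(1701/31 + 60) = sqrt(3561/31) = sqrt(110391)/31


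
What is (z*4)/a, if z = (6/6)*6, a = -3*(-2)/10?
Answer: 40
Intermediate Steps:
a = 3/5 (a = 6*(1/10) = 3/5 ≈ 0.60000)
z = 6 (z = (6*(1/6))*6 = 1*6 = 6)
(z*4)/a = (6*4)/(3/5) = 24*(5/3) = 40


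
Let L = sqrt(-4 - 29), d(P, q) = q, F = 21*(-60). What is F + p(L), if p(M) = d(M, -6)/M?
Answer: -1260 + 2*I*sqrt(33)/11 ≈ -1260.0 + 1.0445*I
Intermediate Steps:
F = -1260
L = I*sqrt(33) (L = sqrt(-33) = I*sqrt(33) ≈ 5.7446*I)
p(M) = -6/M
F + p(L) = -1260 - 6*(-I*sqrt(33)/33) = -1260 - (-2)*I*sqrt(33)/11 = -1260 + 2*I*sqrt(33)/11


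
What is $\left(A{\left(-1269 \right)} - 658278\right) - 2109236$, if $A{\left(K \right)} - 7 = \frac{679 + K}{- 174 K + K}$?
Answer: $- \frac{607570184849}{219537} \approx -2.7675 \cdot 10^{6}$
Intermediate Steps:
$A{\left(K \right)} = 7 - \frac{679 + K}{173 K}$ ($A{\left(K \right)} = 7 + \frac{679 + K}{- 174 K + K} = 7 + \frac{679 + K}{\left(-173\right) K} = 7 + \left(679 + K\right) \left(- \frac{1}{173 K}\right) = 7 - \frac{679 + K}{173 K}$)
$\left(A{\left(-1269 \right)} - 658278\right) - 2109236 = \left(\frac{-679 + 1210 \left(-1269\right)}{173 \left(-1269\right)} - 658278\right) - 2109236 = \left(\frac{1}{173} \left(- \frac{1}{1269}\right) \left(-679 - 1535490\right) - 658278\right) - 2109236 = \left(\frac{1}{173} \left(- \frac{1}{1269}\right) \left(-1536169\right) - 658278\right) - 2109236 = \left(\frac{1536169}{219537} - 658278\right) - 2109236 = - \frac{144514841117}{219537} - 2109236 = - \frac{607570184849}{219537}$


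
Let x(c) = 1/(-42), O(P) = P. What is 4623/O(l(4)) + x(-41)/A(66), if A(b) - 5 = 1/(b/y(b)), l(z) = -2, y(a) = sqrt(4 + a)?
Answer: -352185489/152362 + 11*sqrt(70)/761810 ≈ -2311.5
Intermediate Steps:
A(b) = 5 + sqrt(4 + b)/b (A(b) = 5 + 1/(b/(sqrt(4 + b))) = 5 + 1/(b/sqrt(4 + b)) = 5 + sqrt(4 + b)/b)
x(c) = -1/42
4623/O(l(4)) + x(-41)/A(66) = 4623/(-2) - 1/(42*(5 + sqrt(4 + 66)/66)) = 4623*(-1/2) - 1/(42*(5 + sqrt(70)/66)) = -4623/2 - 1/(42*(5 + sqrt(70)/66))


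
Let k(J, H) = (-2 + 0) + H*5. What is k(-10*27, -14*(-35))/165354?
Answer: 408/27559 ≈ 0.014805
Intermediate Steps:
k(J, H) = -2 + 5*H
k(-10*27, -14*(-35))/165354 = (-2 + 5*(-14*(-35)))/165354 = (-2 + 5*490)*(1/165354) = (-2 + 2450)*(1/165354) = 2448*(1/165354) = 408/27559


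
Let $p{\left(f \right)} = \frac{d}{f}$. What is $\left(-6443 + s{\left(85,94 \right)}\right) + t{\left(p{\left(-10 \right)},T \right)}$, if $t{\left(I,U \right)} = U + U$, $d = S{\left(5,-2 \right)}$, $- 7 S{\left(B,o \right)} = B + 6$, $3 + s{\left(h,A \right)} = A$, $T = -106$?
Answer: $-6564$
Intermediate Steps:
$s{\left(h,A \right)} = -3 + A$
$S{\left(B,o \right)} = - \frac{6}{7} - \frac{B}{7}$ ($S{\left(B,o \right)} = - \frac{B + 6}{7} = - \frac{6 + B}{7} = - \frac{6}{7} - \frac{B}{7}$)
$d = - \frac{11}{7}$ ($d = - \frac{6}{7} - \frac{5}{7} = - \frac{11}{7} \approx -1.5714$)
$p{\left(f \right)} = - \frac{11}{7 f}$
$t{\left(I,U \right)} = 2 U$
$\left(-6443 + s{\left(85,94 \right)}\right) + t{\left(p{\left(-10 \right)},T \right)} = \left(-6443 + \left(-3 + 94\right)\right) + 2 \left(-106\right) = \left(-6443 + 91\right) - 212 = -6352 - 212 = -6564$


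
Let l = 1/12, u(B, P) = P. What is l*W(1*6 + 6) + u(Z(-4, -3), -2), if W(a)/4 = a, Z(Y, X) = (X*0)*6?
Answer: 2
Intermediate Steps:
Z(Y, X) = 0 (Z(Y, X) = 0*6 = 0)
W(a) = 4*a
l = 1/12 ≈ 0.083333
l*W(1*6 + 6) + u(Z(-4, -3), -2) = (4*(1*6 + 6))/12 - 2 = (4*(6 + 6))/12 - 2 = (4*12)/12 - 2 = (1/12)*48 - 2 = 4 - 2 = 2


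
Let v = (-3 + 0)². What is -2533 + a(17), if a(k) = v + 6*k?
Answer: -2422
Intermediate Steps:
v = 9 (v = (-3)² = 9)
a(k) = 9 + 6*k
-2533 + a(17) = -2533 + (9 + 6*17) = -2533 + (9 + 102) = -2533 + 111 = -2422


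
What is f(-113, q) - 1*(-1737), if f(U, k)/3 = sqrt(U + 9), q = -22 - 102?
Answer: 1737 + 6*I*sqrt(26) ≈ 1737.0 + 30.594*I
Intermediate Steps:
q = -124
f(U, k) = 3*sqrt(9 + U) (f(U, k) = 3*sqrt(U + 9) = 3*sqrt(9 + U))
f(-113, q) - 1*(-1737) = 3*sqrt(9 - 113) - 1*(-1737) = 3*sqrt(-104) + 1737 = 3*(2*I*sqrt(26)) + 1737 = 6*I*sqrt(26) + 1737 = 1737 + 6*I*sqrt(26)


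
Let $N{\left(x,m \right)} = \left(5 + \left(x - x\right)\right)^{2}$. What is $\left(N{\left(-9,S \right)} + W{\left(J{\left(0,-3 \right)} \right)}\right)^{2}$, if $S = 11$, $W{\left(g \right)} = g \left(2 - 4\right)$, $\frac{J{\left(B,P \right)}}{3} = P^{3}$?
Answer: $34969$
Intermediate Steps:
$J{\left(B,P \right)} = 3 P^{3}$
$W{\left(g \right)} = - 2 g$ ($W{\left(g \right)} = g \left(-2\right) = - 2 g$)
$N{\left(x,m \right)} = 25$ ($N{\left(x,m \right)} = \left(5 + 0\right)^{2} = 5^{2} = 25$)
$\left(N{\left(-9,S \right)} + W{\left(J{\left(0,-3 \right)} \right)}\right)^{2} = \left(25 - 2 \cdot 3 \left(-3\right)^{3}\right)^{2} = \left(25 - 2 \cdot 3 \left(-27\right)\right)^{2} = \left(25 - -162\right)^{2} = \left(25 + 162\right)^{2} = 187^{2} = 34969$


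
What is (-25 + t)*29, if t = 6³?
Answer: 5539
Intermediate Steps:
t = 216
(-25 + t)*29 = (-25 + 216)*29 = 191*29 = 5539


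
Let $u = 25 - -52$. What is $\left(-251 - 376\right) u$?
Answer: $-48279$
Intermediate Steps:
$u = 77$ ($u = 25 + 52 = 77$)
$\left(-251 - 376\right) u = \left(-251 - 376\right) 77 = \left(-627\right) 77 = -48279$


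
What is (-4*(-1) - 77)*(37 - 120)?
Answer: 6059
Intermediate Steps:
(-4*(-1) - 77)*(37 - 120) = (4 - 77)*(-83) = -73*(-83) = 6059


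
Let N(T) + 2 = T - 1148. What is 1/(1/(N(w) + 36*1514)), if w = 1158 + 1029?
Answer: 55541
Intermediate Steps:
w = 2187
N(T) = -1150 + T (N(T) = -2 + (T - 1148) = -2 + (-1148 + T) = -1150 + T)
1/(1/(N(w) + 36*1514)) = 1/(1/((-1150 + 2187) + 36*1514)) = 1/(1/(1037 + 54504)) = 1/(1/55541) = 55541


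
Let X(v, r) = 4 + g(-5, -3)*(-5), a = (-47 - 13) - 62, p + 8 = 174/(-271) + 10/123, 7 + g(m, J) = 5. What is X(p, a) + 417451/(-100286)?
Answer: 986553/100286 ≈ 9.8374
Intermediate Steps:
g(m, J) = -2 (g(m, J) = -7 + 5 = -2)
p = -285356/33333 (p = -8 + (174/(-271) + 10/123) = -8 + (174*(-1/271) + 10*(1/123)) = -8 + (-174/271 + 10/123) = -8 - 18692/33333 = -285356/33333 ≈ -8.5608)
a = -122 (a = -60 - 62 = -122)
X(v, r) = 14 (X(v, r) = 4 - 2*(-5) = 4 + 10 = 14)
X(p, a) + 417451/(-100286) = 14 + 417451/(-100286) = 14 + 417451*(-1/100286) = 14 - 417451/100286 = 986553/100286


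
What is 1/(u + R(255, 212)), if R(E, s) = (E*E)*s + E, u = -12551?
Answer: 1/13773004 ≈ 7.2606e-8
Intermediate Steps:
R(E, s) = E + s*E² (R(E, s) = E²*s + E = s*E² + E = E + s*E²)
1/(u + R(255, 212)) = 1/(-12551 + 255*(1 + 255*212)) = 1/(-12551 + 255*(1 + 54060)) = 1/(-12551 + 255*54061) = 1/(-12551 + 13785555) = 1/13773004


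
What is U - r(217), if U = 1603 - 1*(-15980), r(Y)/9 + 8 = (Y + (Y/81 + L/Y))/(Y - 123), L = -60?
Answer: 1618641886/91791 ≈ 17634.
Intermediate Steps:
r(Y) = -72 + 9*(-60/Y + 82*Y/81)/(-123 + Y) (r(Y) = -72 + 9*((Y + (Y/81 - 60/Y))/(Y - 123)) = -72 + 9*((Y + (Y*(1/81) - 60/Y))/(-123 + Y)) = -72 + 9*((Y + (Y/81 - 60/Y))/(-123 + Y)) = -72 + 9*((Y + (-60/Y + Y/81))/(-123 + Y)) = -72 + 9*((-60/Y + 82*Y/81)/(-123 + Y)) = -72 + 9*(-60/Y + 82*Y/81)/(-123 + Y))
U = 17583 (U = 1603 + 15980 = 17583)
U - r(217) = 17583 - 2*(-2430 - 283*217**2 + 39852*217)/(9*217*(-123 + 217)) = 17583 - 2*(-2430 - 283*47089 + 8647884)/(9*217*94) = 17583 - 2*(-2430 - 13326187 + 8647884)/(9*217*94) = 17583 - 2*(-4680733)/(9*217*94) = 17583 - 1*(-4680733/91791) = 17583 + 4680733/91791 = 1618641886/91791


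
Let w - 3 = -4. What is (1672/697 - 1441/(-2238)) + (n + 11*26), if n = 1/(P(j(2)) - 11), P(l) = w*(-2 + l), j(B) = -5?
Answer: 900967475/3119772 ≈ 288.79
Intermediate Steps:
w = -1 (w = 3 - 4 = -1)
P(l) = 2 - l (P(l) = -(-2 + l) = 2 - l)
n = -¼ (n = 1/((2 - 1*(-5)) - 11) = 1/((2 + 5) - 11) = 1/(7 - 11) = 1/(-4) = -¼ ≈ -0.25000)
(1672/697 - 1441/(-2238)) + (n + 11*26) = (1672/697 - 1441/(-2238)) + (-¼ + 11*26) = (1672*(1/697) - 1441*(-1/2238)) + (-¼ + 286) = (1672/697 + 1441/2238) + 1143/4 = 4746313/1559886 + 1143/4 = 900967475/3119772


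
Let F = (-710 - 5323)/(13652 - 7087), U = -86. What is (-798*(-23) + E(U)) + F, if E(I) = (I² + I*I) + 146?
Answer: 218555947/6565 ≈ 33291.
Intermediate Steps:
E(I) = 146 + 2*I² (E(I) = (I² + I²) + 146 = 2*I² + 146 = 146 + 2*I²)
F = -6033/6565 ≈ -0.91896
(-798*(-23) + E(U)) + F = (-798*(-23) + (146 + 2*(-86)²)) - 6033/6565 = (18354 + (146 + 2*7396)) - 6033/6565 = (18354 + (146 + 14792)) - 6033/6565 = (18354 + 14938) - 6033/6565 = 33292 - 6033/6565 = 218555947/6565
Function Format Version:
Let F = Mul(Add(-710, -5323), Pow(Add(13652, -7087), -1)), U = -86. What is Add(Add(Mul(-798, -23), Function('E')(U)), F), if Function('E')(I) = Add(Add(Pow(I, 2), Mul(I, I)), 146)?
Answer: Rational(218555947, 6565) ≈ 33291.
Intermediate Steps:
Function('E')(I) = Add(146, Mul(2, Pow(I, 2))) (Function('E')(I) = Add(Add(Pow(I, 2), Pow(I, 2)), 146) = Add(Mul(2, Pow(I, 2)), 146) = Add(146, Mul(2, Pow(I, 2))))
F = Rational(-6033, 6565) (F = Mul(-6033, Pow(6565, -1)) = Mul(-6033, Rational(1, 6565)) = Rational(-6033, 6565) ≈ -0.91896)
Add(Add(Mul(-798, -23), Function('E')(U)), F) = Add(Add(Mul(-798, -23), Add(146, Mul(2, Pow(-86, 2)))), Rational(-6033, 6565)) = Add(Add(18354, Add(146, Mul(2, 7396))), Rational(-6033, 6565)) = Add(Add(18354, Add(146, 14792)), Rational(-6033, 6565)) = Add(Add(18354, 14938), Rational(-6033, 6565)) = Add(33292, Rational(-6033, 6565)) = Rational(218555947, 6565)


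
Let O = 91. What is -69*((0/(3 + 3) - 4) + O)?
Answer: -6003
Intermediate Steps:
-69*((0/(3 + 3) - 4) + O) = -69*((0/(3 + 3) - 4) + 91) = -69*((0/6 - 4) + 91) = -69*(((⅙)*0 - 4) + 91) = -69*((0 - 4) + 91) = -69*(-4 + 91) = -69*87 = -6003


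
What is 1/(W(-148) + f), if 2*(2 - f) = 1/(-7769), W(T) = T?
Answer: -15538/2268547 ≈ -0.0068493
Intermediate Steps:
f = 31077/15538 (f = 2 - ½/(-7769) = 2 - ½*(-1/7769) = 2 + 1/15538 = 31077/15538 ≈ 2.0001)
1/(W(-148) + f) = 1/(-148 + 31077/15538) = 1/(-2268547/15538) = -15538/2268547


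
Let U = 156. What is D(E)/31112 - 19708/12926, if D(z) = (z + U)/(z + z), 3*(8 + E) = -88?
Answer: -17168923495/11260303936 ≈ -1.5247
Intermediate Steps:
E = -112/3 (E = -8 + (⅓)*(-88) = -8 - 88/3 = -112/3 ≈ -37.333)
D(z) = (156 + z)/(2*z) (D(z) = (z + 156)/(z + z) = (156 + z)/((2*z)) = (156 + z)*(1/(2*z)) = (156 + z)/(2*z))
D(E)/31112 - 19708/12926 = ((156 - 112/3)/(2*(-112/3)))/31112 - 19708/12926 = ((½)*(-3/112)*(356/3))*(1/31112) - 19708*1/12926 = -89/56*1/31112 - 9854/6463 = -89/1742272 - 9854/6463 = -17168923495/11260303936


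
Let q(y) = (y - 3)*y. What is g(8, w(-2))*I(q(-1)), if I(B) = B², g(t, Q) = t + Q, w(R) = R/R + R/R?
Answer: 160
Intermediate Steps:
w(R) = 2 (w(R) = 1 + 1 = 2)
g(t, Q) = Q + t
q(y) = y*(-3 + y) (q(y) = (-3 + y)*y = y*(-3 + y))
g(8, w(-2))*I(q(-1)) = (2 + 8)*(-(-3 - 1))² = 10*(-1*(-4))² = 10*4² = 10*16 = 160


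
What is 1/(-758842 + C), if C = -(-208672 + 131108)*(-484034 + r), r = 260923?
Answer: -1/17306140446 ≈ -5.7783e-11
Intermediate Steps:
C = -17305381604 (C = -(-208672 + 131108)*(-484034 + 260923) = -(-77564)*(-223111) = -1*17305381604 = -17305381604)
1/(-758842 + C) = 1/(-758842 - 17305381604) = 1/(-17306140446) = -1/17306140446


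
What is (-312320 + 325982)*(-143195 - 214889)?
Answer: -4892143608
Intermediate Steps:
(-312320 + 325982)*(-143195 - 214889) = 13662*(-358084) = -4892143608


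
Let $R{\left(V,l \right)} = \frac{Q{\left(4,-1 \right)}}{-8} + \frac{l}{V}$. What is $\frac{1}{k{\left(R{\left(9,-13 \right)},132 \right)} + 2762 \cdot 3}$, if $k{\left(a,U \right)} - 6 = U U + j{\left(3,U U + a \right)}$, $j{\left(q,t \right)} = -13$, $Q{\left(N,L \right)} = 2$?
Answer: $\frac{1}{25703} \approx 3.8906 \cdot 10^{-5}$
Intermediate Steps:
$R{\left(V,l \right)} = - \frac{1}{4} + \frac{l}{V}$ ($R{\left(V,l \right)} = \frac{2}{-8} + \frac{l}{V} = 2 \left(- \frac{1}{8}\right) + \frac{l}{V} = - \frac{1}{4} + \frac{l}{V}$)
$k{\left(a,U \right)} = -7 + U^{2}$ ($k{\left(a,U \right)} = 6 + \left(U U - 13\right) = 6 + \left(U^{2} - 13\right) = 6 + \left(-13 + U^{2}\right) = -7 + U^{2}$)
$\frac{1}{k{\left(R{\left(9,-13 \right)},132 \right)} + 2762 \cdot 3} = \frac{1}{\left(-7 + 132^{2}\right) + 2762 \cdot 3} = \frac{1}{\left(-7 + 17424\right) + 8286} = \frac{1}{17417 + 8286} = \frac{1}{25703}$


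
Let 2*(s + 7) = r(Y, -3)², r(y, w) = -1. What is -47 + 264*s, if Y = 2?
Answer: -1763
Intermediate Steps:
s = -13/2 (s = -7 + (½)*(-1)² = -7 + (½)*1 = -7 + ½ = -13/2 ≈ -6.5000)
-47 + 264*s = -47 + 264*(-13/2) = -47 - 1716 = -1763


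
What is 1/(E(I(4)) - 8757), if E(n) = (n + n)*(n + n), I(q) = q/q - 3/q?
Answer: -4/35027 ≈ -0.00011420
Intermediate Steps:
I(q) = 1 - 3/q
E(n) = 4*n**2 (E(n) = (2*n)*(2*n) = 4*n**2)
1/(E(I(4)) - 8757) = 1/(4*((-3 + 4)/4)**2 - 8757) = 1/(4*((1/4)*1)**2 - 8757) = 1/(4*(1/4)**2 - 8757) = 1/(4*(1/16) - 8757) = 1/(1/4 - 8757) = 1/(-35027/4) = -4/35027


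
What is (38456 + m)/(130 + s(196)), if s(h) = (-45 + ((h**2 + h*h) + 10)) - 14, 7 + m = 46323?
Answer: 84772/76913 ≈ 1.1022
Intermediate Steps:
m = 46316 (m = -7 + 46323 = 46316)
s(h) = -49 + 2*h**2 (s(h) = (-45 + ((h**2 + h**2) + 10)) - 14 = (-45 + (2*h**2 + 10)) - 14 = (-45 + (10 + 2*h**2)) - 14 = (-35 + 2*h**2) - 14 = -49 + 2*h**2)
(38456 + m)/(130 + s(196)) = (38456 + 46316)/(130 + (-49 + 2*196**2)) = 84772/(130 + (-49 + 2*38416)) = 84772/(130 + (-49 + 76832)) = 84772/(130 + 76783) = 84772/76913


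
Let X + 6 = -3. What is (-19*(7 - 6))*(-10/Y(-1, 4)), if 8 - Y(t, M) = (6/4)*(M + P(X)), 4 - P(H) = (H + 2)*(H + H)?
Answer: 38/37 ≈ 1.0270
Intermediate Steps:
X = -9 (X = -6 - 3 = -9)
P(H) = 4 - 2*H*(2 + H) (P(H) = 4 - (H + 2)*(H + H) = 4 - (2 + H)*2*H = 4 - 2*H*(2 + H))
Y(t, M) = 191 - 3*M/2 (Y(t, M) = 8 - 6/4*(M + (4 - 4*(-9) - 2*(-9)**2)) = 8 - 6*(1/4)*(M + (4 + 36 - 2*81)) = 8 - 3*(M + (4 + 36 - 162))/2 = 8 - 3*(M - 122)/2 = 8 - 3*(-122 + M)/2 = 8 - (-183 + 3*M/2) = 8 + (183 - 3*M/2) = 191 - 3*M/2)
(-19*(7 - 6))*(-10/Y(-1, 4)) = (-19*(7 - 6))*(-10/(191 - 3/2*4)) = (-19*1)*(-10/(191 - 6)) = -(-190)/185 = -19*(-2/37) = 38/37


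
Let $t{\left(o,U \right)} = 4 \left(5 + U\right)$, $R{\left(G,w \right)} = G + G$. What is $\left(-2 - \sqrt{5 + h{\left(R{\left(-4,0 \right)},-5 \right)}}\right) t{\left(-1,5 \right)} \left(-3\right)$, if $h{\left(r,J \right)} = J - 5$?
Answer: $240 + 120 i \sqrt{5} \approx 240.0 + 268.33 i$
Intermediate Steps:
$R{\left(G,w \right)} = 2 G$
$t{\left(o,U \right)} = 20 + 4 U$
$h{\left(r,J \right)} = -5 + J$ ($h{\left(r,J \right)} = J - 5 = -5 + J$)
$\left(-2 - \sqrt{5 + h{\left(R{\left(-4,0 \right)},-5 \right)}}\right) t{\left(-1,5 \right)} \left(-3\right) = \left(-2 - \sqrt{5 - 10}\right) \left(20 + 4 \cdot 5\right) \left(-3\right) = \left(-2 - \sqrt{5 - 10}\right) \left(20 + 20\right) \left(-3\right) = \left(-2 - \sqrt{-5}\right) 40 \left(-3\right) = \left(-2 - i \sqrt{5}\right) 40 \left(-3\right) = \left(-80 - 40 i \sqrt{5}\right) \left(-3\right) = 240 + 120 i \sqrt{5}$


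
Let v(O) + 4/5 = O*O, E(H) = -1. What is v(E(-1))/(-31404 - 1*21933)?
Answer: -1/266685 ≈ -3.7497e-6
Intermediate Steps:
v(O) = -⅘ + O² (v(O) = -⅘ + O*O = -⅘ + O²)
v(E(-1))/(-31404 - 1*21933) = (-⅘ + (-1)²)/(-31404 - 1*21933) = (-⅘ + 1)/(-31404 - 21933) = (⅕)/(-53337) = (⅕)*(-1/53337) = -1/266685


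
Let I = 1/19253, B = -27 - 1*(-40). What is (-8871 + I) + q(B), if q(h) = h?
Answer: -170543073/19253 ≈ -8858.0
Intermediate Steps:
B = 13 (B = -27 + 40 = 13)
I = 1/19253 ≈ 5.1940e-5
(-8871 + I) + q(B) = (-8871 + 1/19253) + 13 = -170793362/19253 + 13 = -170543073/19253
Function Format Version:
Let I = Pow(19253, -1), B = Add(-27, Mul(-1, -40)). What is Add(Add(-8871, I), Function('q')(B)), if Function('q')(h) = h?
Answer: Rational(-170543073, 19253) ≈ -8858.0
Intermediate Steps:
B = 13 (B = Add(-27, 40) = 13)
I = Rational(1, 19253) ≈ 5.1940e-5
Add(Add(-8871, I), Function('q')(B)) = Add(Add(-8871, Rational(1, 19253)), 13) = Add(Rational(-170793362, 19253), 13) = Rational(-170543073, 19253)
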